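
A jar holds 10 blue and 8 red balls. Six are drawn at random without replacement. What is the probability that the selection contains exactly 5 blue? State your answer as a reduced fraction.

24/221

Total number of selections: C(18,6) = 18564.
Selections with exactly 5 blue: choose 5 of the 10 blue and 1 of the 8 red, C(10,5)·C(8,1) = 252·8 = 2016.
Probability = 2016/18564 = 24/221.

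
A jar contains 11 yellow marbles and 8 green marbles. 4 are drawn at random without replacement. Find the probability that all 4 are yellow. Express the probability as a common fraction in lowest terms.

There are C(19,4) = 3876 possible selections.
Selections with all yellow: C(11,4) = 330.
Probability = 330/3876 = 55/646.

55/646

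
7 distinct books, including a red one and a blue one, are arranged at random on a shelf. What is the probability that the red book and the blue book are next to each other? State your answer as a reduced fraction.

2/7

There are 7! = 5040 arrangements.
Treat the red book and the blue book as a block: 6! arrangements of the blocks × 2 orders within the block = 2·720 = 1440.
Probability = 1440/5040 = 2/7.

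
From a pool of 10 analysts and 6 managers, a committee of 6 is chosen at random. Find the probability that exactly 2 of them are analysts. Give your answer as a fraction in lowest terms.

675/8008

There are C(16,6) = 8008 ways to choose 6 from 16.
Selections with exactly 2 analysts: choose 2 of the 10 analysts and 4 of the 6 managers, C(10,2)·C(6,4) = 45·15 = 675.
Probability = 675/8008.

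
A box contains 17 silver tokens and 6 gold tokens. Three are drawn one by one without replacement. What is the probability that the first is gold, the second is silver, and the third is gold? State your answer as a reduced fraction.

85/1771

Multiply the conditional probabilities at each draw: 6/23 · 17/22 · 5/21 = 510/10626 = 85/1771.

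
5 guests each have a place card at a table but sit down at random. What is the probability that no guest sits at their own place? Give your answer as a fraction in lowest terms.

There are 5! = 120 seatings.
By inclusion-exclusion, seatings with no fixed points: C(5,0)·5! − C(5,1)·4! + C(5,2)·3! − C(5,3)·2! + C(5,4)·1! − C(5,5)·0! = 44.
Probability = 44/120 = 11/30.

11/30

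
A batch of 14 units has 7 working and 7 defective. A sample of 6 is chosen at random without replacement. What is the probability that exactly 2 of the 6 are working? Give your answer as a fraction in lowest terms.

The sample space is all 6-subsets of the 14: C(14,6) = 3003.
Selections with exactly 2 working: choose 2 of the 7 working and 4 of the 7 defective, C(7,2)·C(7,4) = 21·35 = 735.
Probability = 735/3003 = 35/143.

35/143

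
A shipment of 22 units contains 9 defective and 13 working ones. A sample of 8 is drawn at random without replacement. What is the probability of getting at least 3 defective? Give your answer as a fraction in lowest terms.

There are C(22,8) = 319770 ways to choose the 8.
Favorable selections (at least 3 defective): C(9,3)·C(13,5) + C(9,4)·C(13,4) + C(9,5)·C(13,3) + C(9,6)·C(13,2) + C(9,7)·C(13,1) + C(9,8)·C(13,0) = 108108 + 90090 + 36036 + 6552 + 468 + 9 = 241263.
Probability = 241263/319770 = 2437/3230.

2437/3230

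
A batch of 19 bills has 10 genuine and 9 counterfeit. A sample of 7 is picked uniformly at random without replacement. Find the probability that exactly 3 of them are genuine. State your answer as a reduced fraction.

There are C(19,7) = 50388 ways to choose 7 from 19.
Selections with exactly 3 genuine: choose 3 of the 10 genuine and 4 of the 9 counterfeit, C(10,3)·C(9,4) = 120·126 = 15120.
Probability = 15120/50388 = 1260/4199.

1260/4199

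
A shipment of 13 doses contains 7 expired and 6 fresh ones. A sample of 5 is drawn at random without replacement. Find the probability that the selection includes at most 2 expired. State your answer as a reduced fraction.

59/143

Total selections: C(13,5) = 1287.
Favorable selections (at most 2 expired): C(7,0)·C(6,5) + C(7,1)·C(6,4) + C(7,2)·C(6,3) = 6 + 105 + 420 = 531.
Probability = 531/1287 = 59/143.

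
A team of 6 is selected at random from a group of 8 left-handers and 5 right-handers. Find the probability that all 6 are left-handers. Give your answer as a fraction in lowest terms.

7/429

There are C(13,6) = 1716 possible selections.
Selections with all left-handers: C(8,6) = 28.
Probability = 28/1716 = 7/429.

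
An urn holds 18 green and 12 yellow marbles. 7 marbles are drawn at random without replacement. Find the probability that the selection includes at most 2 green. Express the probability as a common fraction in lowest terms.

Total selections: C(30,7) = 2035800.
Favorable selections (at most 2 green): C(18,0)·C(12,7) + C(18,1)·C(12,6) + C(18,2)·C(12,5) = 792 + 16632 + 121176 = 138600.
Probability = 138600/2035800 = 77/1131.

77/1131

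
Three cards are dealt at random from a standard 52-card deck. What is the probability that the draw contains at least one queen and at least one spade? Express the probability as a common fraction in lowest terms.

There are C(52,3) = 22100 possible draws.
By inclusion-exclusion on the complements, draws missing all queens or all spades: C(48,3) + C(39,3) − C(36,3) = 17296 + 9139 − 7140 = 19295.
So draws with at least one of each: 22100 − 19295 = 2805, probability 2805/22100 = 33/260.

33/260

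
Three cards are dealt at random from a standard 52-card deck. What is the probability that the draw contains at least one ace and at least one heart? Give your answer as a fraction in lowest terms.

There are C(52,3) = 22100 possible draws.
By inclusion-exclusion on the complements, draws missing all aces or all hearts: C(48,3) + C(39,3) − C(36,3) = 17296 + 9139 − 7140 = 19295.
So draws with at least one of each: 22100 − 19295 = 2805, probability 2805/22100 = 33/260.

33/260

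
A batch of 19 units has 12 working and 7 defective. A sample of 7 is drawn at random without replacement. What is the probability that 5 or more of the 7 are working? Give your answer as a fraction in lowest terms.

1991/4199

There are C(19,7) = 50388 ways to choose the 7.
Favorable selections (5 or more working): C(12,5)·C(7,2) + C(12,6)·C(7,1) + C(12,7)·C(7,0) = 16632 + 6468 + 792 = 23892.
Probability = 23892/50388 = 1991/4199.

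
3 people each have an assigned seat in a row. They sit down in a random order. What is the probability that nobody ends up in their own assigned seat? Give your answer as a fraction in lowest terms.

1/3

There are 3! = 6 seatings.
By inclusion-exclusion, seatings with no fixed points: C(3,0)·3! − C(3,1)·2! + C(3,2)·1! − C(3,3)·0! = 2.
Probability = 2/6 = 1/3.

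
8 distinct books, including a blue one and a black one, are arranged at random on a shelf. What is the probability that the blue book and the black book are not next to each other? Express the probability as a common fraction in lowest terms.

3/4

There are 8! = 40320 arrangements.
Arrangements with the blue book and the black book adjacent: 2·7! = 10080.
So not adjacent: 40320 − 10080 = 30240, probability 30240/40320 = 3/4.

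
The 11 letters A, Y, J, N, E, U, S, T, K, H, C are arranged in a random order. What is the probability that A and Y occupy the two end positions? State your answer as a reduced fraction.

There are 11! = 39916800 arrangements.
Place A and Y at the ends in 2 ways, arrange the remaining 9 in 9! = 362880 ways: 2·362880 = 725760.
Probability = 725760/39916800 = 1/55.

1/55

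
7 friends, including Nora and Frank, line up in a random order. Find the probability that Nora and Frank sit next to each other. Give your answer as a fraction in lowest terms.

There are 7! = 5040 arrangements.
Treat Nora and Frank as a block: 6! arrangements of the blocks × 2 orders within the block = 2·720 = 1440.
Probability = 1440/5040 = 2/7.

2/7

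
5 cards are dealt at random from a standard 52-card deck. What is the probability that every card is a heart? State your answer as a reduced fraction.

There are C(52,5) = 2598960 possible 5-card hands.
Hands that are all hearts: C(13,5) = 1287.
Probability = 1287/2598960 = 33/66640.

33/66640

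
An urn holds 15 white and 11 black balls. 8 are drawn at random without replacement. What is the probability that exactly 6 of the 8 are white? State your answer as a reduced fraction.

77/437

Total number of selections: C(26,8) = 1562275.
Selections with exactly 6 white: choose 6 of the 15 white and 2 of the 11 black, C(15,6)·C(11,2) = 5005·55 = 275275.
Probability = 275275/1562275 = 77/437.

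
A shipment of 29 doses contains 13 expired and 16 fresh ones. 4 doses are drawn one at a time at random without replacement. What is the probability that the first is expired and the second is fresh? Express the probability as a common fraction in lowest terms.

52/203

Multiply the conditional probabilities at each draw: 13/29 · 16/28 = 208/812 = 52/203.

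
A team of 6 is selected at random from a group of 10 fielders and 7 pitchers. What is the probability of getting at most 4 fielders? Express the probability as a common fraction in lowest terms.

743/884

Total selections: C(17,6) = 12376.
Count the complement (more than 4 fielders): C(10,5)·C(7,1) + C(10,6)·C(7,0) = 1764 + 210 = 1974.
Probability = 1 − 1974/12376 = 10402/12376 = 743/884.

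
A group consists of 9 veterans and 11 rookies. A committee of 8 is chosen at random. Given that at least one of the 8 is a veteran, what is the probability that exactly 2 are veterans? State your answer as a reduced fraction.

Work in counts. Selections with at least one veteran: C(20,8) − C(11,8) = 125970 − 165 = 125805.
Of those, selections where exactly 2 are veterans: C(9,2)·C(11,6) = 36·462 = 16632.
Conditional probability = 16632/125805 = 5544/41935.

5544/41935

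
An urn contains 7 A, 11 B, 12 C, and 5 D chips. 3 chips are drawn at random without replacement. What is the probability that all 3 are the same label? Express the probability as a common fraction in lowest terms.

86/1309

There are C(35,3) = 6545 ways to draw 3 chips.
All same label: C(7,3) + C(11,3) + C(12,3) + C(5,3) = 35 + 165 + 220 + 10 = 430.
Probability = 430/6545 = 86/1309.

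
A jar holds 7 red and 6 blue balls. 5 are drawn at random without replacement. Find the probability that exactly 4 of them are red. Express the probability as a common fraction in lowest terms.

The sample space is all 5-subsets of the 13: C(13,5) = 1287.
Selections with exactly 4 red: choose 4 of the 7 red and 1 of the 6 blue, C(7,4)·C(6,1) = 35·6 = 210.
Probability = 210/1287 = 70/429.

70/429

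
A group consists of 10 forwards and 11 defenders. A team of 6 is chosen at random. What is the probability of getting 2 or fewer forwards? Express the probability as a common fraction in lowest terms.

There are C(21,6) = 54264 ways to choose the 6.
Favorable selections (2 or fewer forwards): C(10,0)·C(11,6) + C(10,1)·C(11,5) + C(10,2)·C(11,4) = 462 + 4620 + 14850 = 19932.
Probability = 19932/54264 = 1661/4522.

1661/4522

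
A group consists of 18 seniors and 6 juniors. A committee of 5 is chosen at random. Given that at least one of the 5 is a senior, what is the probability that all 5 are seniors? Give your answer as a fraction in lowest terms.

476/2361

Work in counts. Selections with at least one senior: C(24,5) − C(6,5) = 42504 − 6 = 42498.
Of those, selections where all 5 are seniors: C(18,5) = 8568.
Conditional probability = 8568/42498 = 476/2361.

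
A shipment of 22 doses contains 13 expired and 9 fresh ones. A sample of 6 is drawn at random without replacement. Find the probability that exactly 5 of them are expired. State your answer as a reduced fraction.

There are C(22,6) = 74613 ways to choose 6 from 22.
Selections with exactly 5 expired: choose 5 of the 13 expired and 1 of the 9 fresh, C(13,5)·C(9,1) = 1287·9 = 11583.
Probability = 11583/74613 = 351/2261.

351/2261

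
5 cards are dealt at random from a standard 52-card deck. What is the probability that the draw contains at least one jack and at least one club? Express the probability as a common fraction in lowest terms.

229297/866320

There are C(52,5) = 2598960 possible draws.
By inclusion-exclusion on the complements, draws missing all jacks or all clubs: C(48,5) + C(39,5) − C(36,5) = 1712304 + 575757 − 376992 = 1911069.
So draws with at least one of each: 2598960 − 1911069 = 687891, probability 687891/2598960 = 229297/866320.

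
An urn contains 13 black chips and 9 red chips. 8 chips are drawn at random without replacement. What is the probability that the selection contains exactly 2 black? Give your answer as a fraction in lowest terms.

Total number of selections: C(22,8) = 319770.
Selections with exactly 2 black: choose 2 of the 13 black and 6 of the 9 red, C(13,2)·C(9,6) = 78·84 = 6552.
Probability = 6552/319770 = 364/17765.

364/17765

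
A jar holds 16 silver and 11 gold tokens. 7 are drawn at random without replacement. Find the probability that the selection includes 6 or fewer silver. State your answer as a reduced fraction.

There are C(27,7) = 888030 ways to choose the 7.
The complement is exactly 7 silver: C(16,7)·C(11,0) = 11440.
Probability = 1 − 11440/888030 = 876590/888030 = 613/621.

613/621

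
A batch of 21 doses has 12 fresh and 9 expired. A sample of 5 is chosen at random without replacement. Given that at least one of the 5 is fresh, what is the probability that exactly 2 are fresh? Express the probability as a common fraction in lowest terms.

88/321

Work in counts. Selections with at least one fresh: C(21,5) − C(9,5) = 20349 − 126 = 20223.
Of those, selections where exactly 2 are fresh: C(12,2)·C(9,3) = 66·84 = 5544.
Conditional probability = 5544/20223 = 88/321.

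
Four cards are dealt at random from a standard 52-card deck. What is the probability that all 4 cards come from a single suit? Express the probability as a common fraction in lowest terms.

44/4165

There are C(52,4) = 270725 possible 4-card hands.
Hands of one suit: 4 suits × C(13,4) = 4·715 = 2860.
Probability = 2860/270725 = 44/4165.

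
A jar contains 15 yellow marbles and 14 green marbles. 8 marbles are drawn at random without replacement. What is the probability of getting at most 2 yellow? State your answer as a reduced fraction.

There are C(29,8) = 4292145 ways to choose the 8.
Favorable selections (at most 2 yellow): C(15,0)·C(14,8) + C(15,1)·C(14,7) + C(15,2)·C(14,6) = 3003 + 51480 + 315315 = 369798.
Probability = 369798/4292145 = 862/10005.

862/10005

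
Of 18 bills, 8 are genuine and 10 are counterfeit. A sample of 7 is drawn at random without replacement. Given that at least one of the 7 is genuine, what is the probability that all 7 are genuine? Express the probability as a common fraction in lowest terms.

1/3963

Work in counts. Selections with at least one genuine: C(18,7) − C(10,7) = 31824 − 120 = 31704.
Of those, selections where all 7 are genuine: C(8,7) = 8.
Conditional probability = 8/31704 = 1/3963.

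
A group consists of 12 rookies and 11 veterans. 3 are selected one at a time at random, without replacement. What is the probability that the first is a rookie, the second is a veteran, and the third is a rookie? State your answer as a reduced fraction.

Multiply the conditional probabilities at each draw: 12/23 · 11/22 · 11/21 = 1452/10626 = 22/161.

22/161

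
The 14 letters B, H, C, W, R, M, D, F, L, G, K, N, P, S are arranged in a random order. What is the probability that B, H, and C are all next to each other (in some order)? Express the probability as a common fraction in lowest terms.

3/91

There are 14! = 87178291200 arrangements.
Treat the three as one block: 12! placements × 3! orders within the block = 479001600·6 = 2874009600.
Probability = 2874009600/87178291200 = 3/91.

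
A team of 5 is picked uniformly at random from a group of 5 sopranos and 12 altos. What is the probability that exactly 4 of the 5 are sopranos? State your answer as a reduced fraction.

15/1547

Total number of selections: C(17,5) = 6188.
Selections with exactly 4 sopranos: choose 4 of the 5 sopranos and 1 of the 12 altos, C(5,4)·C(12,1) = 5·12 = 60.
Probability = 60/6188 = 15/1547.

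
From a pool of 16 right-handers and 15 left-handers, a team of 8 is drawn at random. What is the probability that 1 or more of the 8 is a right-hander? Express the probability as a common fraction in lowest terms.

Total selections: C(31,8) = 7888725.
The complement is all 8 are left-handers: C(15,8) = 6435.
Probability = 1 − 6435/7888725 = 7882290/7888725 = 13474/13485.

13474/13485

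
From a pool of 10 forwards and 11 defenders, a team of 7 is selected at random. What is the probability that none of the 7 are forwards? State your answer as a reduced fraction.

11/3876

There are C(21,7) = 116280 possible selections.
Selections with no forwards (all defenders): C(11,7) = 330.
Probability = 330/116280 = 11/3876.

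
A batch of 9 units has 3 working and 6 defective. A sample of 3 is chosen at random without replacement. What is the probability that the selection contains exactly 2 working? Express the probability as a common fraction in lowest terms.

3/14

Total number of selections: C(9,3) = 84.
Selections with exactly 2 working: choose 2 of the 3 working and 1 of the 6 defective, C(3,2)·C(6,1) = 3·6 = 18.
Probability = 18/84 = 3/14.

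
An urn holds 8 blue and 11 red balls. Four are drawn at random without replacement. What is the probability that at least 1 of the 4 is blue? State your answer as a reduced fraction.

Total selections: C(19,4) = 3876.
The complement is all 4 are red: C(11,4) = 330.
Probability = 1 − 330/3876 = 3546/3876 = 591/646.

591/646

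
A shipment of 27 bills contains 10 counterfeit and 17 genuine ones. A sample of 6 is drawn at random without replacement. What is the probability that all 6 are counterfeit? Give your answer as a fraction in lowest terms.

7/9867

There are C(27,6) = 296010 possible selections.
Selections with all counterfeit: C(10,6) = 210.
Probability = 210/296010 = 7/9867.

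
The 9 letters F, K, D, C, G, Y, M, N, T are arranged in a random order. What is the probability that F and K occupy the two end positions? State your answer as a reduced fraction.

There are 9! = 362880 arrangements.
Place F and K at the ends in 2 ways, arrange the remaining 7 in 7! = 5040 ways: 2·5040 = 10080.
Probability = 10080/362880 = 1/36.

1/36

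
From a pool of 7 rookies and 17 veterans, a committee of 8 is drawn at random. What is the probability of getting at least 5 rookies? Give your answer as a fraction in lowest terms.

13/627

There are C(24,8) = 735471 ways to choose the 8.
Favorable selections (at least 5 rookies): C(7,5)·C(17,3) + C(7,6)·C(17,2) + C(7,7)·C(17,1) = 14280 + 952 + 17 = 15249.
Probability = 15249/735471 = 13/627.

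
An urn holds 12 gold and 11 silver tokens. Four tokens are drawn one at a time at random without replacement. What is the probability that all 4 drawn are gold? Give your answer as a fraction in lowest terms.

Multiply the conditional probabilities at each draw: 12/23 · 11/22 · 10/21 · 9/20 = 11880/212520 = 9/161.

9/161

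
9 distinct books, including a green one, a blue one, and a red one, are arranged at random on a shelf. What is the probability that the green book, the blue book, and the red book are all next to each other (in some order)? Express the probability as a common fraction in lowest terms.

There are 9! = 362880 arrangements.
Treat the three as one block: 7! placements × 3! orders within the block = 5040·6 = 30240.
Probability = 30240/362880 = 1/12.

1/12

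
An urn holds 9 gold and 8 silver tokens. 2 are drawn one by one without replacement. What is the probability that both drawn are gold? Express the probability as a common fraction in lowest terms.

9/34

Multiply the conditional probabilities at each draw: 9/17 · 8/16 = 72/272 = 9/34.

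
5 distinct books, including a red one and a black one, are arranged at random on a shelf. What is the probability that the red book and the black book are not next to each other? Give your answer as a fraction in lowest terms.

There are 5! = 120 arrangements.
Arrangements with the red book and the black book adjacent: 2·4! = 48.
So not adjacent: 120 − 48 = 72, probability 72/120 = 3/5.

3/5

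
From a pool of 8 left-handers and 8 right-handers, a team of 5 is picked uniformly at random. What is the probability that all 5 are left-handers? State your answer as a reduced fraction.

There are C(16,5) = 4368 possible selections.
Selections with all left-handers: C(8,5) = 56.
Probability = 56/4368 = 1/78.

1/78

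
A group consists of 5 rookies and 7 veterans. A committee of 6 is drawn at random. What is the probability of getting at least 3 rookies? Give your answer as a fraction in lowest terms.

1/2

There are C(12,6) = 924 ways to choose the 6.
Favorable selections (at least 3 rookies): C(5,3)·C(7,3) + C(5,4)·C(7,2) + C(5,5)·C(7,1) = 350 + 105 + 7 = 462.
Probability = 462/924 = 1/2.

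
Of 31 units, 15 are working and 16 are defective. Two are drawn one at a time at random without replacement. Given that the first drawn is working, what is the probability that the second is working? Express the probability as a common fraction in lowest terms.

After removing one working, 30 remain: 14 working and 16 defective.
So the probability the next is working is 14/30 = 7/15.

7/15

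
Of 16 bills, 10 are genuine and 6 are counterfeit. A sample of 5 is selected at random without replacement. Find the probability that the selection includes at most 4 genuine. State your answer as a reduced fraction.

49/52

There are C(16,5) = 4368 ways to choose the 5.
The complement is exactly 5 genuine: C(10,5)·C(6,0) = 252.
Probability = 1 − 252/4368 = 4116/4368 = 49/52.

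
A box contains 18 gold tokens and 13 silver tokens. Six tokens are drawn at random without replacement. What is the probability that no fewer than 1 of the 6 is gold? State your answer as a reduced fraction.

Total selections: C(31,6) = 736281.
The complement is all 6 are silver: C(13,6) = 1716.
Probability = 1 − 1716/736281 = 734565/736281 = 18835/18879.

18835/18879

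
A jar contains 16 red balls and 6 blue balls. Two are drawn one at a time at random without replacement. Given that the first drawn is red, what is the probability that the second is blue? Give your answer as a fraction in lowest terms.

2/7

After removing one red, 21 remain: 15 red and 6 blue.
So the probability the next is blue is 6/21 = 2/7.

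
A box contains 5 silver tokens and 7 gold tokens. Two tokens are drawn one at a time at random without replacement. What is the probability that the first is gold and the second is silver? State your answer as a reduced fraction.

35/132

Multiply the conditional probabilities at each draw: 7/12 · 5/11 = 35/132.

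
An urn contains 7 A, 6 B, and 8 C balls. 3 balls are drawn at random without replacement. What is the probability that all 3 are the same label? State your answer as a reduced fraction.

There are C(21,3) = 1330 ways to draw 3 balls.
All same label: C(7,3) + C(6,3) + C(8,3) = 35 + 20 + 56 = 111.
Probability = 111/1330.

111/1330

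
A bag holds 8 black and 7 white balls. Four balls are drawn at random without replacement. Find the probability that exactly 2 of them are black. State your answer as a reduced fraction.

28/65

Total number of selections: C(15,4) = 1365.
Selections with exactly 2 black: choose 2 of the 8 black and 2 of the 7 white, C(8,2)·C(7,2) = 28·21 = 588.
Probability = 588/1365 = 28/65.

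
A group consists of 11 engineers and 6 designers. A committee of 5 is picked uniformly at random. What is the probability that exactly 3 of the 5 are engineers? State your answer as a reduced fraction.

2475/6188

The sample space is all 5-subsets of the 17: C(17,5) = 6188.
Selections with exactly 3 engineers: choose 3 of the 11 engineers and 2 of the 6 designers, C(11,3)·C(6,2) = 165·15 = 2475.
Probability = 2475/6188.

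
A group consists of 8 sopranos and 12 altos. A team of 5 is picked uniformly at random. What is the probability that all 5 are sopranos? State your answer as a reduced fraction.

7/1938

There are C(20,5) = 15504 possible selections.
Selections with all sopranos: C(8,5) = 56.
Probability = 56/15504 = 7/1938.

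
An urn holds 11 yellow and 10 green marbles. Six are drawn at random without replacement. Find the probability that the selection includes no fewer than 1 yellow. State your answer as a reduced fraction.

Total selections: C(21,6) = 54264.
Favorable selections (no fewer than 1 yellow): C(11,1)·C(10,5) + C(11,2)·C(10,4) + C(11,3)·C(10,3) + C(11,4)·C(10,2) + C(11,5)·C(10,1) + C(11,6)·C(10,0) = 2772 + 11550 + 19800 + 14850 + 4620 + 462 = 54054.
Probability = 54054/54264 = 1287/1292.

1287/1292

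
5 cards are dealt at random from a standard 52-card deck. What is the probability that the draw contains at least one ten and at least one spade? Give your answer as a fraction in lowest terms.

There are C(52,5) = 2598960 possible draws.
By inclusion-exclusion on the complements, draws missing all tens or all spades: C(48,5) + C(39,5) − C(36,5) = 1712304 + 575757 − 376992 = 1911069.
So draws with at least one of each: 2598960 − 1911069 = 687891, probability 687891/2598960 = 229297/866320.

229297/866320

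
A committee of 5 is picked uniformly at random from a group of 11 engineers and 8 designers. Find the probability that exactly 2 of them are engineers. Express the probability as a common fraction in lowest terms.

The sample space is all 5-subsets of the 19: C(19,5) = 11628.
Selections with exactly 2 engineers: choose 2 of the 11 engineers and 3 of the 8 designers, C(11,2)·C(8,3) = 55·56 = 3080.
Probability = 3080/11628 = 770/2907.

770/2907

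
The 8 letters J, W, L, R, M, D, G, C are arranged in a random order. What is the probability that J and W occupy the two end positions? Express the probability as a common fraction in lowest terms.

There are 8! = 40320 arrangements.
Place J and W at the ends in 2 ways, arrange the remaining 6 in 6! = 720 ways: 2·720 = 1440.
Probability = 1440/40320 = 1/28.

1/28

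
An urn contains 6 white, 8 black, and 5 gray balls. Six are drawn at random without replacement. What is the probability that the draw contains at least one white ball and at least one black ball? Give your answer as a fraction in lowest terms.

4159/4522

There are C(19,6) = 27132 possible draws.
By inclusion-exclusion on the complements, draws missing all white or all black: C(13,6) + C(11,6) − C(5,6) = 1716 + 462 − 0 = 2178.
So draws with at least one of each: 27132 − 2178 = 24954, probability 24954/27132 = 4159/4522.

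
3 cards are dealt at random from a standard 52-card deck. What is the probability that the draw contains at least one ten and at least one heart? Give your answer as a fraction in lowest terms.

33/260

There are C(52,3) = 22100 possible draws.
By inclusion-exclusion on the complements, draws missing all tens or all hearts: C(48,3) + C(39,3) − C(36,3) = 17296 + 9139 − 7140 = 19295.
So draws with at least one of each: 22100 − 19295 = 2805, probability 2805/22100 = 33/260.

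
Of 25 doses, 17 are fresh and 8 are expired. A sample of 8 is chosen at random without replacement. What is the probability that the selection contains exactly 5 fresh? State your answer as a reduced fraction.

Total number of selections: C(25,8) = 1081575.
Selections with exactly 5 fresh: choose 5 of the 17 fresh and 3 of the 8 expired, C(17,5)·C(8,3) = 6188·56 = 346528.
Probability = 346528/1081575.

346528/1081575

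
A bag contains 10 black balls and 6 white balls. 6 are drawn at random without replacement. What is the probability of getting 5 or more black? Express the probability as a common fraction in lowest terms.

123/572

There are C(16,6) = 8008 ways to choose the 6.
Favorable selections (5 or more black): C(10,5)·C(6,1) + C(10,6)·C(6,0) = 1512 + 210 = 1722.
Probability = 1722/8008 = 123/572.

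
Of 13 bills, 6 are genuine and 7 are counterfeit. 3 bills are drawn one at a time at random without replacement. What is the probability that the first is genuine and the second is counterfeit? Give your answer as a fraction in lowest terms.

Multiply the conditional probabilities at each draw: 6/13 · 7/12 = 42/156 = 7/26.

7/26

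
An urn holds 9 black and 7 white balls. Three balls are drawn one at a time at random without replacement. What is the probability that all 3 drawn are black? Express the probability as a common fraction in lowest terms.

3/20

Multiply the conditional probabilities at each draw: 9/16 · 8/15 · 7/14 = 504/3360 = 3/20.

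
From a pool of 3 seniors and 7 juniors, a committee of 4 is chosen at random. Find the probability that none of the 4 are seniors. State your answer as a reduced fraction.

1/6

There are C(10,4) = 210 possible selections.
Selections with no seniors (all juniors): C(7,4) = 35.
Probability = 35/210 = 1/6.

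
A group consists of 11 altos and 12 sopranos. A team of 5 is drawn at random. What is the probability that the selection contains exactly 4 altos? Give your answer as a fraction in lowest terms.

The sample space is all 5-subsets of the 23: C(23,5) = 33649.
Selections with exactly 4 altos: choose 4 of the 11 altos and 1 of the 12 sopranos, C(11,4)·C(12,1) = 330·12 = 3960.
Probability = 3960/33649 = 360/3059.

360/3059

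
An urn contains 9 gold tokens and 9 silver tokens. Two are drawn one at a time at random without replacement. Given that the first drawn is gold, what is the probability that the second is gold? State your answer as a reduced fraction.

After removing one gold, 17 remain: 8 gold and 9 silver.
So the probability the next is gold is 8/17.

8/17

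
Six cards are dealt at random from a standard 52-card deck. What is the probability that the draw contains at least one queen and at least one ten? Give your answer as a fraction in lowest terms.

There are C(52,6) = 20358520 possible draws.
By inclusion-exclusion on the complements, draws missing all queens or all tens: C(48,6) + C(48,6) − C(44,6) = 12271512 + 12271512 − 7059052 = 17483972.
So draws with at least one of each: 20358520 − 17483972 = 2874548, probability 2874548/20358520 = 718637/5089630.

718637/5089630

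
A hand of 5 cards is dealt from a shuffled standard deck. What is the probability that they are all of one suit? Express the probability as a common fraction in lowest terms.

33/16660

There are C(52,5) = 2598960 possible 5-card hands.
Hands of one suit: 4 suits × C(13,5) = 4·1287 = 5148.
Probability = 5148/2598960 = 33/16660.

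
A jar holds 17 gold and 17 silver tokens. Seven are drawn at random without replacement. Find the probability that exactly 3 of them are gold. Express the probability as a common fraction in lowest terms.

2975/9889

There are C(34,7) = 5379616 ways to choose 7 from 34.
Selections with exactly 3 gold: choose 3 of the 17 gold and 4 of the 17 silver, C(17,3)·C(17,4) = 680·2380 = 1618400.
Probability = 1618400/5379616 = 2975/9889.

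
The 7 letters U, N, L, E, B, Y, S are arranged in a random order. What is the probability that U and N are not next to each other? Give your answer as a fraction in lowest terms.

5/7

There are 7! = 5040 arrangements.
Arrangements with U and N adjacent: 2·6! = 1440.
So not adjacent: 5040 − 1440 = 3600, probability 3600/5040 = 5/7.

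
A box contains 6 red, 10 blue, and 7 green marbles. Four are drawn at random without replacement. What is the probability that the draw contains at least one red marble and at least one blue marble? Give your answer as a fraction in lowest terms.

There are C(23,4) = 8855 possible draws.
By inclusion-exclusion on the complements, draws missing all red or all blue: C(17,4) + C(13,4) − C(7,4) = 2380 + 715 − 35 = 3060.
So draws with at least one of each: 8855 − 3060 = 5795, probability 5795/8855 = 1159/1771.

1159/1771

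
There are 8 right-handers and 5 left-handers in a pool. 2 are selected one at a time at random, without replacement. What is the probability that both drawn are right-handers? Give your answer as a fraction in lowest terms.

Multiply the conditional probabilities at each draw: 8/13 · 7/12 = 56/156 = 14/39.

14/39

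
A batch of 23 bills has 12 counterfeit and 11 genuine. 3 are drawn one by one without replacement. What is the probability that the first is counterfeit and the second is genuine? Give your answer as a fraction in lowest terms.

6/23

Multiply the conditional probabilities at each draw: 12/23 · 11/22 = 132/506 = 6/23.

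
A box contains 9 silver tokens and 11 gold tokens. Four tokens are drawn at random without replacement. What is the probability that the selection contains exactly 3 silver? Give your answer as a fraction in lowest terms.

There are C(20,4) = 4845 ways to choose 4 from 20.
Selections with exactly 3 silver: choose 3 of the 9 silver and 1 of the 11 gold, C(9,3)·C(11,1) = 84·11 = 924.
Probability = 924/4845 = 308/1615.

308/1615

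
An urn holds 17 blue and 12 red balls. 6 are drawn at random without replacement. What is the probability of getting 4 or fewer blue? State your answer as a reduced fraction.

There are C(29,6) = 475020 ways to choose the 6.
Count the complement (more than 4 blue): C(17,5)·C(12,1) + C(17,6)·C(12,0) = 74256 + 12376 = 86632.
Probability = 1 − 86632/475020 = 388388/475020 = 1067/1305.

1067/1305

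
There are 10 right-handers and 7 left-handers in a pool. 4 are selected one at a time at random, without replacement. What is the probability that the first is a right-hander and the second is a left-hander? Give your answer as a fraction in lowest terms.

Multiply the conditional probabilities at each draw: 10/17 · 7/16 = 70/272 = 35/136.

35/136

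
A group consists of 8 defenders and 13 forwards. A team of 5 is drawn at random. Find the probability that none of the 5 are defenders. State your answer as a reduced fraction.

There are C(21,5) = 20349 possible selections.
Selections with no defenders (all forwards): C(13,5) = 1287.
Probability = 1287/20349 = 143/2261.

143/2261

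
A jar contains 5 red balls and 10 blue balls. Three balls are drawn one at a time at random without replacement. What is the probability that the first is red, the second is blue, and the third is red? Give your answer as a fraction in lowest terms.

Multiply the conditional probabilities at each draw: 5/15 · 10/14 · 4/13 = 200/2730 = 20/273.

20/273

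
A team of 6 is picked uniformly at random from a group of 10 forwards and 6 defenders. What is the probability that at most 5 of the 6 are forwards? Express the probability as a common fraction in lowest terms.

557/572

Total selections: C(16,6) = 8008.
The complement is exactly 6 forwards: C(10,6)·C(6,0) = 210.
Probability = 1 − 210/8008 = 7798/8008 = 557/572.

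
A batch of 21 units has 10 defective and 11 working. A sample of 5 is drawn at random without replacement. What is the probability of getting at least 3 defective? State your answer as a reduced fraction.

Total selections: C(21,5) = 20349.
Favorable selections (at least 3 defective): C(10,3)·C(11,2) + C(10,4)·C(11,1) + C(10,5)·C(11,0) = 6600 + 2310 + 252 = 9162.
Probability = 9162/20349 = 1018/2261.

1018/2261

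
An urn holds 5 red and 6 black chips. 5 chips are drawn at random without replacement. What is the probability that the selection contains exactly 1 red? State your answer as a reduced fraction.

25/154

The sample space is all 5-subsets of the 11: C(11,5) = 462.
Selections with exactly 1 red: choose 1 of the 5 red and 4 of the 6 black, C(5,1)·C(6,4) = 5·15 = 75.
Probability = 75/462 = 25/154.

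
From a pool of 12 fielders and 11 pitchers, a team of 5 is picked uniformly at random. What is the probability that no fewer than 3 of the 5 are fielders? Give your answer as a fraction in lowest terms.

There are C(23,5) = 33649 ways to choose the 5.
Favorable selections (no fewer than 3 fielders): C(12,3)·C(11,2) + C(12,4)·C(11,1) + C(12,5)·C(11,0) = 12100 + 5445 + 792 = 18337.
Probability = 18337/33649 = 1667/3059.

1667/3059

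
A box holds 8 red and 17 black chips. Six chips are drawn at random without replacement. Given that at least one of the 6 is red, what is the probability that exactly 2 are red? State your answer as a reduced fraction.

Work in counts. Selections with at least one red: C(25,6) − C(17,6) = 177100 − 12376 = 164724.
Of those, selections where exactly 2 are red: C(8,2)·C(17,4) = 28·2380 = 66640.
Conditional probability = 66640/164724 = 2380/5883.

2380/5883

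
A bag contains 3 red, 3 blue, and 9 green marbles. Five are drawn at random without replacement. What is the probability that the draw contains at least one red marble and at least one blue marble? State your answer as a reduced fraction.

There are C(15,5) = 3003 possible draws.
By inclusion-exclusion on the complements, draws missing all red or all blue: C(12,5) + C(12,5) − C(9,5) = 792 + 792 − 126 = 1458.
So draws with at least one of each: 3003 − 1458 = 1545, probability 1545/3003 = 515/1001.

515/1001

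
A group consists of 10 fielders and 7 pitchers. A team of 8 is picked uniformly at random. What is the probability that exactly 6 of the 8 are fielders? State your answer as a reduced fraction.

441/2431

There are C(17,8) = 24310 ways to choose 8 from 17.
Selections with exactly 6 fielders: choose 6 of the 10 fielders and 2 of the 7 pitchers, C(10,6)·C(7,2) = 210·21 = 4410.
Probability = 4410/24310 = 441/2431.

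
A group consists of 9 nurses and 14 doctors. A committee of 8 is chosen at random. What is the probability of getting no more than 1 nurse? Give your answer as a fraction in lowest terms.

1027/14858

Total selections: C(23,8) = 490314.
Favorable selections (no more than 1 nurse): C(9,0)·C(14,8) + C(9,1)·C(14,7) = 3003 + 30888 = 33891.
Probability = 33891/490314 = 1027/14858.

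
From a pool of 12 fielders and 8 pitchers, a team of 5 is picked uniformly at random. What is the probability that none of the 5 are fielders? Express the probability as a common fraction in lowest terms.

7/1938

There are C(20,5) = 15504 possible selections.
Selections with no fielders (all pitchers): C(8,5) = 56.
Probability = 56/15504 = 7/1938.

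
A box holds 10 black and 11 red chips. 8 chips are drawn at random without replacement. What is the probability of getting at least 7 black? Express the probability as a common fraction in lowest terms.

13/1938

Total selections: C(21,8) = 203490.
Favorable selections (at least 7 black): C(10,7)·C(11,1) + C(10,8)·C(11,0) = 1320 + 45 = 1365.
Probability = 1365/203490 = 13/1938.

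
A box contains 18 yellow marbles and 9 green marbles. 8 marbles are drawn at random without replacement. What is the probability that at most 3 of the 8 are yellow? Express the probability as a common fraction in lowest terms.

47/897

There are C(27,8) = 2220075 ways to choose the 8.
Favorable selections (at most 3 yellow): C(18,0)·C(9,8) + C(18,1)·C(9,7) + C(18,2)·C(9,6) + C(18,3)·C(9,5) = 9 + 648 + 12852 + 102816 = 116325.
Probability = 116325/2220075 = 47/897.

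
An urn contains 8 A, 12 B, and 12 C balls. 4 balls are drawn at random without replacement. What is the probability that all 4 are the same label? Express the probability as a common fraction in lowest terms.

53/1798

There are C(32,4) = 35960 ways to draw 4 balls.
All same label: C(8,4) + C(12,4) + C(12,4) = 70 + 495 + 495 = 1060.
Probability = 1060/35960 = 53/1798.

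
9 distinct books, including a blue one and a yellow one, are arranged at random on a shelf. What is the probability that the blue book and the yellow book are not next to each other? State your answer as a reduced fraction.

There are 9! = 362880 arrangements.
Arrangements with the blue book and the yellow book adjacent: 2·8! = 80640.
So not adjacent: 362880 − 80640 = 282240, probability 282240/362880 = 7/9.

7/9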